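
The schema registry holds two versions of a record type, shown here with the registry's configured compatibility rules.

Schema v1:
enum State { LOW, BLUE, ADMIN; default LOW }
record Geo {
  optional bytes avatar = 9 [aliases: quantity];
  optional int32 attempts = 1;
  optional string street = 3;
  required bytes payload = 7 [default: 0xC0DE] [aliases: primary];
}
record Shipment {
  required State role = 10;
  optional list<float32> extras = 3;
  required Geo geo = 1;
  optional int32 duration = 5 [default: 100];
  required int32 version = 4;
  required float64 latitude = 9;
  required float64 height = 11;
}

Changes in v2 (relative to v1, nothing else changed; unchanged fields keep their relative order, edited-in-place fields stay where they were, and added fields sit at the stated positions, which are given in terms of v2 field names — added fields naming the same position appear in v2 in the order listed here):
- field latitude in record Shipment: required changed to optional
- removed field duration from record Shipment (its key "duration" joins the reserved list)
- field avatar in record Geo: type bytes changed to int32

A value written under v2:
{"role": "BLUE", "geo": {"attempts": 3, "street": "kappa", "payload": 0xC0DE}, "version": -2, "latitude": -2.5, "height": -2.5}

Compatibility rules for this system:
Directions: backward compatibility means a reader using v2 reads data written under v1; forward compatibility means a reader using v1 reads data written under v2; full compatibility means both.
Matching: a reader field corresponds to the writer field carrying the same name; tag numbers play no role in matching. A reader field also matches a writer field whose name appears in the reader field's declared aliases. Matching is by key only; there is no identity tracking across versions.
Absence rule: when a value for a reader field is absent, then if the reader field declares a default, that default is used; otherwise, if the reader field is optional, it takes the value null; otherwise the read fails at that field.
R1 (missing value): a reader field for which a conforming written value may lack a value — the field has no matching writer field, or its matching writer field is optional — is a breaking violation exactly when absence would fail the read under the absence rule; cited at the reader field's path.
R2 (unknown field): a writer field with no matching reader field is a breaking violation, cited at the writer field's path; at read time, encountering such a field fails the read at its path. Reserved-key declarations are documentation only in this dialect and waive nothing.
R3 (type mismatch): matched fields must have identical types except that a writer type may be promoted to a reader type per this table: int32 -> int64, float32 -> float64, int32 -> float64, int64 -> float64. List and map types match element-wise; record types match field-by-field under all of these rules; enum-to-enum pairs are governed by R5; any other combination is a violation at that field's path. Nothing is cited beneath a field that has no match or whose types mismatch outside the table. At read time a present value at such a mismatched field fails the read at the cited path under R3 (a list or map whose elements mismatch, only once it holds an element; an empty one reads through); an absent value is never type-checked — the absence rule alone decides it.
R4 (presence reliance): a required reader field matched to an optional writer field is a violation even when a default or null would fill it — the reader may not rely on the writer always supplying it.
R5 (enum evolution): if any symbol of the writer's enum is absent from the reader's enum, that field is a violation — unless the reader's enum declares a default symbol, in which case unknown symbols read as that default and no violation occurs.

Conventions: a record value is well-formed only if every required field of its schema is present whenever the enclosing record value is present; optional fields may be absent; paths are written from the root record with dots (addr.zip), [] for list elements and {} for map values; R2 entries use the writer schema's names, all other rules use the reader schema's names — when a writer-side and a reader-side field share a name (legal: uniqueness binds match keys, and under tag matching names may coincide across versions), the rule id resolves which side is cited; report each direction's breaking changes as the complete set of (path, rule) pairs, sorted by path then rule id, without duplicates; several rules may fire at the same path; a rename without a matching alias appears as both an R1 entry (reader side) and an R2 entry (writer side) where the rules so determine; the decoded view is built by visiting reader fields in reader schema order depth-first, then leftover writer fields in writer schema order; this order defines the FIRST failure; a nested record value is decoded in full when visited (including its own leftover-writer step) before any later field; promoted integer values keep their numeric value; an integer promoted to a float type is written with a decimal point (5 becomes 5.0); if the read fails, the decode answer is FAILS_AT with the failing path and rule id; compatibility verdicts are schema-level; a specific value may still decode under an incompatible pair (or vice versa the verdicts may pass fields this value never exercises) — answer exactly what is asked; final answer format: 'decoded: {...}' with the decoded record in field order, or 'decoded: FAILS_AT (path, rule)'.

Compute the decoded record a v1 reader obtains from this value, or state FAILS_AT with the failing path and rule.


each type pair in Shipment: writer, then reader
decode (reader v1):
  role := "BLUE"
  extras := null (not supplied -> null)
  geo.avatar := null (not supplied -> null)
  geo.attempts := 3
  geo.street := "kappa"
  geo.payload := 0xC0DE
  duration := 100 (no value, default fills)
  version := -2
  latitude := -2.5
  height := -2.5
  => decoded: {"role": "BLUE", "extras": null, "geo": {"avatar": null, "attempts": 3, "street": "kappa", "payload": 0xC0DE}, "duration": 100, "version": -2, "latitude": -2.5, "height": -2.5}
diffs on Shipment not affecting the asked answer:
  field latitude in record Shipment: required changed to optional -> a verdict-level change on Shipment — the shown value reads the same
  removed field duration from record Shipment (its key "duration" joins the reserved list) -> a verdict-level change on Shipment — the shown value reads the same
  field avatar in record Geo: type bytes changed to int32 -> a verdict-level change on Shipment — the shown value reads the same

decoded: {"role": "BLUE", "extras": null, "geo": {"avatar": null, "attempts": 3, "street": "kappa", "payload": 0xC0DE}, "duration": 100, "version": -2, "latitude": -2.5, "height": -2.5}


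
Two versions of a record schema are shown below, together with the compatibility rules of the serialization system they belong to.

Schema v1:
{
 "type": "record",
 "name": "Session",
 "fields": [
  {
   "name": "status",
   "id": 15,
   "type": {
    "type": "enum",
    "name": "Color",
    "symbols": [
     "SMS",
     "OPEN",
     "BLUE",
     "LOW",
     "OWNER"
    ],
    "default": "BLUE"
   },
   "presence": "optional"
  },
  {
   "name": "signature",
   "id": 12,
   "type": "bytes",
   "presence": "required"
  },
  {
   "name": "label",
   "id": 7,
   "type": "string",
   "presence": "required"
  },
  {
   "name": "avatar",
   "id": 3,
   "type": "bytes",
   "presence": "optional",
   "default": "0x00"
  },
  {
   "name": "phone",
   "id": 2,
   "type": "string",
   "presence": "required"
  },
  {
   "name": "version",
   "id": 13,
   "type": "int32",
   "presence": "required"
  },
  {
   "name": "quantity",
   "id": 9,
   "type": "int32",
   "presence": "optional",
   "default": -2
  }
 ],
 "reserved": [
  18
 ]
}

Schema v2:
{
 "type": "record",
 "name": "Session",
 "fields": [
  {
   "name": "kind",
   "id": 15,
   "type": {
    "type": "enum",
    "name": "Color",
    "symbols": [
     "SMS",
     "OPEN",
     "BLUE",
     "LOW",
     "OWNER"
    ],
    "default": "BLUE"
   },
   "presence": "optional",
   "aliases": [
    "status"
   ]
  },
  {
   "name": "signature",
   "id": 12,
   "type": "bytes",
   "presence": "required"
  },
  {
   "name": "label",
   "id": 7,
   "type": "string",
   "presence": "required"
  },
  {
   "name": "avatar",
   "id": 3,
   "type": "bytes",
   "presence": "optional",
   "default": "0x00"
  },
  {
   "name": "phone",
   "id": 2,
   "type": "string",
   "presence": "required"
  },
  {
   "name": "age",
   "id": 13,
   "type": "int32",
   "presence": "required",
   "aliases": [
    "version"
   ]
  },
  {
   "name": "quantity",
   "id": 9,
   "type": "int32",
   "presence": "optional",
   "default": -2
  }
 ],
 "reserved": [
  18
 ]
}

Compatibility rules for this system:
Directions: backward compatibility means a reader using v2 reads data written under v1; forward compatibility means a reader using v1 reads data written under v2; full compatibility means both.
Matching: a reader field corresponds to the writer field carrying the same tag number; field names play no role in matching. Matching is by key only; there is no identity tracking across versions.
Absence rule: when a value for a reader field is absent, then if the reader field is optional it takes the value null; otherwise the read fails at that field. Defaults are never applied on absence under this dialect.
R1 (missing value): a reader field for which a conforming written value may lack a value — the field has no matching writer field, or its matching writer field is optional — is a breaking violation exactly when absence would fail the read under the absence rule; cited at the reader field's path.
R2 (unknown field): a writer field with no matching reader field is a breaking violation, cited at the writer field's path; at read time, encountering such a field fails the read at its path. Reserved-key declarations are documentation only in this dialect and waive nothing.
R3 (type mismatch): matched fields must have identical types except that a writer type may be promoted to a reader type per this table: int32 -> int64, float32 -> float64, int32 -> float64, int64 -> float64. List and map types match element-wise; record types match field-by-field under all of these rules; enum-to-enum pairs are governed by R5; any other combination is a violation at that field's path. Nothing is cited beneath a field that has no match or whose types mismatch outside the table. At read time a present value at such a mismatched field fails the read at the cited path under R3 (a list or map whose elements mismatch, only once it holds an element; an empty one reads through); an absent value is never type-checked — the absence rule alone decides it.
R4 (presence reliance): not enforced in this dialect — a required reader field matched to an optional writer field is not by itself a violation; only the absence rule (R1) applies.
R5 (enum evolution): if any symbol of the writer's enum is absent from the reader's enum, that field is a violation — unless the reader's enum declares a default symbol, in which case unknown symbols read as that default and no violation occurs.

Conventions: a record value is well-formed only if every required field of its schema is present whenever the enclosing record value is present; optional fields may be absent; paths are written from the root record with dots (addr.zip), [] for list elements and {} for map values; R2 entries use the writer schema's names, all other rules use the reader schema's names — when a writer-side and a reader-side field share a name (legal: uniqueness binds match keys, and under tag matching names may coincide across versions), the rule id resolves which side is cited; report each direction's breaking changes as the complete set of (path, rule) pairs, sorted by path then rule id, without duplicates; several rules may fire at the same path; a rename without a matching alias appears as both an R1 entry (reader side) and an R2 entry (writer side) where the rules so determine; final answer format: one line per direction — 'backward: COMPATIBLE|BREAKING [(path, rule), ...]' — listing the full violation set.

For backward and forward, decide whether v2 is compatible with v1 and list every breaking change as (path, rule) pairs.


arrows below run writer -> reader for Session
backward pass over Session, reader schema v2, writer schema v1:
  writer optional, Color -> Color: reader kind maps from writer status
  writer required, bytes -> bytes: reader signature maps from writer signature
  writer required, string -> string: reader label maps from writer label
  writer optional, bytes -> bytes: reader avatar maps from writer avatar
  writer required, string -> string: reader phone maps from writer phone
  writer required, int32 -> int32: reader age maps from writer version
  writer optional, int32 -> int32: reader quantity maps from writer quantity
  => backward verdict for Session: COMPATIBLE, no violations
forward pass over Session, reader schema v1, writer schema v2:
  writer optional, Color -> Color: reader status maps from writer kind
  writer required, bytes -> bytes: reader signature maps from writer signature
  writer required, string -> string: reader label maps from writer label
  writer optional, bytes -> bytes: reader avatar maps from writer avatar
  writer required, string -> string: reader phone maps from writer phone
  writer required, int32 -> int32: reader version maps from writer age
  writer optional, int32 -> int32: reader quantity maps from writer quantity
  => forward verdict for Session: COMPATIBLE, no violations

backward: COMPATIBLE []; forward: COMPATIBLE []


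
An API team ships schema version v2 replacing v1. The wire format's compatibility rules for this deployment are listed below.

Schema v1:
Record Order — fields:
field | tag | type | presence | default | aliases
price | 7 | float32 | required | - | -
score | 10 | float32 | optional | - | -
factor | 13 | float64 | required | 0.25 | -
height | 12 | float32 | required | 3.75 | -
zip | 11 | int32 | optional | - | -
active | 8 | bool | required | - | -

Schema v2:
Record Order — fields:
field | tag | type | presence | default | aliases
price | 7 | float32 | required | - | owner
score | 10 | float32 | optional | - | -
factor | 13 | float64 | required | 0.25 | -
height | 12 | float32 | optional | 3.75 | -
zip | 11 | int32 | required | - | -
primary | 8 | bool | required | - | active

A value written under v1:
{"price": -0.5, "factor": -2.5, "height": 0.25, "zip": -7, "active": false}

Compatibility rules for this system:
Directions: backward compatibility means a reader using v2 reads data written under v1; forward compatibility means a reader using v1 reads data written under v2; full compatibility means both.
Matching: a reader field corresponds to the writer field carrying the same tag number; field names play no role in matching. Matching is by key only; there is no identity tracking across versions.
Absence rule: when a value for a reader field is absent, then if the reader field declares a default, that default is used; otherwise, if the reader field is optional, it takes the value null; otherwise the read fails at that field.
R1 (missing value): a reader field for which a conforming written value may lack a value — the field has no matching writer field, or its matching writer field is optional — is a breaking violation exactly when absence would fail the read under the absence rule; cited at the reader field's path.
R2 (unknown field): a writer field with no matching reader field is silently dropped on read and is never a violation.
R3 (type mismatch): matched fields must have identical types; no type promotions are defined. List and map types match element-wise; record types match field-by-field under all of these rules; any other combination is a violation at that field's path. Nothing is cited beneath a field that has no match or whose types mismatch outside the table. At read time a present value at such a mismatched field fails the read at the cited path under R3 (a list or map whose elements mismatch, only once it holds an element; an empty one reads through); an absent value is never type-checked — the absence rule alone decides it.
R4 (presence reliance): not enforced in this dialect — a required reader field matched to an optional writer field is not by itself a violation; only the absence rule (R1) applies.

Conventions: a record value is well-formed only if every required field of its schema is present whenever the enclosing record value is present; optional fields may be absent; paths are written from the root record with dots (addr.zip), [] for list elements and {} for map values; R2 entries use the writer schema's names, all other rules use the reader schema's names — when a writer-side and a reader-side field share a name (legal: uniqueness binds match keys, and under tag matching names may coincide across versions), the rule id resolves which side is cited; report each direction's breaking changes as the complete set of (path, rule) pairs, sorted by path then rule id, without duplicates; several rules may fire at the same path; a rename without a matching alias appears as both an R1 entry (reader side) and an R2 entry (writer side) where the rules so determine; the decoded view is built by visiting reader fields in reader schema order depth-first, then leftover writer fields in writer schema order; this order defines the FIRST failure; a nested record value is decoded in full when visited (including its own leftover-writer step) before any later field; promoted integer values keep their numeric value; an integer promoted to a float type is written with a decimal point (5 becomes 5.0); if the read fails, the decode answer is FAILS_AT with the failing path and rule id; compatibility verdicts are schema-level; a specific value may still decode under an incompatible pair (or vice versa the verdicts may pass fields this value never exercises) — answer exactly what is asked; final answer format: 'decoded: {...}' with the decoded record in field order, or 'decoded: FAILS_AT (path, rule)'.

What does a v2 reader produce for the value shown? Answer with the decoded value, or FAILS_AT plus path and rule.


the writer's type comes first in each Order pair
migrating the Order value to v2:
  price := -0.5
  score := null (not supplied -> null)
  factor := -2.5
  height := 0.25
  zip := -7
  primary := false (from writer active)
  => decoded: {"price": -0.5, "score": null, "factor": -2.5, "height": 0.25, "zip": -7, "primary": false}
ruling out the remaining Order differences:
  field height in record Order: required changed to optional -> no rule fires on it and the decoded Order view is identical with or without it
  field zip in record Order: optional changed to required -> schema-level compatibility only; this Order value's decode is unchanged

decoded: {"price": -0.5, "score": null, "factor": -2.5, "height": 0.25, "zip": -7, "primary": false}


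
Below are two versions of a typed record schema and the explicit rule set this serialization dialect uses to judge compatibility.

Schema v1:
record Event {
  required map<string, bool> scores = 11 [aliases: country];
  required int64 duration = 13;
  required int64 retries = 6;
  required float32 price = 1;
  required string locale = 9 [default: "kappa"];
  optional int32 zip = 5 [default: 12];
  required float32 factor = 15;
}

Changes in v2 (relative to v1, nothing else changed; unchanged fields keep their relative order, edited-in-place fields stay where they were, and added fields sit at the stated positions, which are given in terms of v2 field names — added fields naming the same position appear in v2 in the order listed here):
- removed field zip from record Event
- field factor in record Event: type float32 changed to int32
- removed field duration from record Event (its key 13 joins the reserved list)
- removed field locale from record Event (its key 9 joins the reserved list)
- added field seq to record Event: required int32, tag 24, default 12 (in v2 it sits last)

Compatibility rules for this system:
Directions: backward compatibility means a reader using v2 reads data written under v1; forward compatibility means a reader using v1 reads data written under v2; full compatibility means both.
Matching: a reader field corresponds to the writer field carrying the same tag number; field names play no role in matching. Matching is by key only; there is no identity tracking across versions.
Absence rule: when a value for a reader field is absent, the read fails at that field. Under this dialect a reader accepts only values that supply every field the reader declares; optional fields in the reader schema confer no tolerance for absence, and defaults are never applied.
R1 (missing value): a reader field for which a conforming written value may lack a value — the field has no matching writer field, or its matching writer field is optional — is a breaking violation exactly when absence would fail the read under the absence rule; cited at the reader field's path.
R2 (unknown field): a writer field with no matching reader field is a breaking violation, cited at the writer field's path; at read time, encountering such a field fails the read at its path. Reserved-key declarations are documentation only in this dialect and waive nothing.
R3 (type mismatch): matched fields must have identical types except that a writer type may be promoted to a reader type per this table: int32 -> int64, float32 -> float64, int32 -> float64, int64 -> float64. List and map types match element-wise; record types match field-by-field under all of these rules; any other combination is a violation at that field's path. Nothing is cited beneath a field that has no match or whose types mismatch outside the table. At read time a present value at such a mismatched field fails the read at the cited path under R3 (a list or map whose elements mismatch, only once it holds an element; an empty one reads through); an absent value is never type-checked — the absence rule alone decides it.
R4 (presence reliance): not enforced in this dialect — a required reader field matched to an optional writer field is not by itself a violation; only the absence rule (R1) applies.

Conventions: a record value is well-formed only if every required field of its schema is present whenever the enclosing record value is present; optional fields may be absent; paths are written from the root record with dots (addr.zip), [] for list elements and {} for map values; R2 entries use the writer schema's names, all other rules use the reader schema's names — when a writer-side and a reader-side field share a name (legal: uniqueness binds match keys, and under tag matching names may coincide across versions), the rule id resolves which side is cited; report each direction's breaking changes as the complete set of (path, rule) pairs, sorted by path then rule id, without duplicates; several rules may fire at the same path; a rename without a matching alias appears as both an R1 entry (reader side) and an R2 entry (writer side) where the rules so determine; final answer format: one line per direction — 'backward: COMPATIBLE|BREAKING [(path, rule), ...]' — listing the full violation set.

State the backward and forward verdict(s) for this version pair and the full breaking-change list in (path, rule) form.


backward: BREAKING [(duration, R2), (factor, R3), (locale, R2), (seq, R1), (zip, R2)]; forward: BREAKING [(duration, R1), (factor, R3), (locale, R1), (seq, R2), (zip, R1)]

the writer's type comes first in each Event pair
backward for Event (reader v2, writer v1):
  writer required, map<string, bool> -> map<string, bool>: reader scores maps from writer scores
  writer required, int64 -> int64: reader retries maps from writer retries
  writer required, float32 -> float32: reader price maps from writer price
  writer required, float32 -> int32: reader factor maps from writer factor
  seq: no writer-side match
  duration (writer side), unknown to reader
  locale (writer side), unknown to reader
  zip (writer side), unknown to reader
  breaking: (duration, R2)
  breaking: (factor, R3)
  breaking: (locale, R2)
  breaking: (seq, R1)
  breaking: (zip, R2)
  backward on Event therefore BREAKING (5)
forward for Event (reader v1, writer v2):
  writer required, map<string, bool> -> map<string, bool>: reader scores maps from writer scores
  duration: no writer-side match
  writer required, int64 -> int64: reader retries maps from writer retries
  writer required, float32 -> float32: reader price maps from writer price
  locale: no writer-side match
  zip: no writer-side match
  writer required, int32 -> float32: reader factor maps from writer factor
  seq (writer side), unknown to reader
  breaking: (duration, R1)
  breaking: (factor, R3)
  breaking: (locale, R1)
  breaking: (seq, R2)
  breaking: (zip, R1)
  forward on Event therefore BREAKING (5)


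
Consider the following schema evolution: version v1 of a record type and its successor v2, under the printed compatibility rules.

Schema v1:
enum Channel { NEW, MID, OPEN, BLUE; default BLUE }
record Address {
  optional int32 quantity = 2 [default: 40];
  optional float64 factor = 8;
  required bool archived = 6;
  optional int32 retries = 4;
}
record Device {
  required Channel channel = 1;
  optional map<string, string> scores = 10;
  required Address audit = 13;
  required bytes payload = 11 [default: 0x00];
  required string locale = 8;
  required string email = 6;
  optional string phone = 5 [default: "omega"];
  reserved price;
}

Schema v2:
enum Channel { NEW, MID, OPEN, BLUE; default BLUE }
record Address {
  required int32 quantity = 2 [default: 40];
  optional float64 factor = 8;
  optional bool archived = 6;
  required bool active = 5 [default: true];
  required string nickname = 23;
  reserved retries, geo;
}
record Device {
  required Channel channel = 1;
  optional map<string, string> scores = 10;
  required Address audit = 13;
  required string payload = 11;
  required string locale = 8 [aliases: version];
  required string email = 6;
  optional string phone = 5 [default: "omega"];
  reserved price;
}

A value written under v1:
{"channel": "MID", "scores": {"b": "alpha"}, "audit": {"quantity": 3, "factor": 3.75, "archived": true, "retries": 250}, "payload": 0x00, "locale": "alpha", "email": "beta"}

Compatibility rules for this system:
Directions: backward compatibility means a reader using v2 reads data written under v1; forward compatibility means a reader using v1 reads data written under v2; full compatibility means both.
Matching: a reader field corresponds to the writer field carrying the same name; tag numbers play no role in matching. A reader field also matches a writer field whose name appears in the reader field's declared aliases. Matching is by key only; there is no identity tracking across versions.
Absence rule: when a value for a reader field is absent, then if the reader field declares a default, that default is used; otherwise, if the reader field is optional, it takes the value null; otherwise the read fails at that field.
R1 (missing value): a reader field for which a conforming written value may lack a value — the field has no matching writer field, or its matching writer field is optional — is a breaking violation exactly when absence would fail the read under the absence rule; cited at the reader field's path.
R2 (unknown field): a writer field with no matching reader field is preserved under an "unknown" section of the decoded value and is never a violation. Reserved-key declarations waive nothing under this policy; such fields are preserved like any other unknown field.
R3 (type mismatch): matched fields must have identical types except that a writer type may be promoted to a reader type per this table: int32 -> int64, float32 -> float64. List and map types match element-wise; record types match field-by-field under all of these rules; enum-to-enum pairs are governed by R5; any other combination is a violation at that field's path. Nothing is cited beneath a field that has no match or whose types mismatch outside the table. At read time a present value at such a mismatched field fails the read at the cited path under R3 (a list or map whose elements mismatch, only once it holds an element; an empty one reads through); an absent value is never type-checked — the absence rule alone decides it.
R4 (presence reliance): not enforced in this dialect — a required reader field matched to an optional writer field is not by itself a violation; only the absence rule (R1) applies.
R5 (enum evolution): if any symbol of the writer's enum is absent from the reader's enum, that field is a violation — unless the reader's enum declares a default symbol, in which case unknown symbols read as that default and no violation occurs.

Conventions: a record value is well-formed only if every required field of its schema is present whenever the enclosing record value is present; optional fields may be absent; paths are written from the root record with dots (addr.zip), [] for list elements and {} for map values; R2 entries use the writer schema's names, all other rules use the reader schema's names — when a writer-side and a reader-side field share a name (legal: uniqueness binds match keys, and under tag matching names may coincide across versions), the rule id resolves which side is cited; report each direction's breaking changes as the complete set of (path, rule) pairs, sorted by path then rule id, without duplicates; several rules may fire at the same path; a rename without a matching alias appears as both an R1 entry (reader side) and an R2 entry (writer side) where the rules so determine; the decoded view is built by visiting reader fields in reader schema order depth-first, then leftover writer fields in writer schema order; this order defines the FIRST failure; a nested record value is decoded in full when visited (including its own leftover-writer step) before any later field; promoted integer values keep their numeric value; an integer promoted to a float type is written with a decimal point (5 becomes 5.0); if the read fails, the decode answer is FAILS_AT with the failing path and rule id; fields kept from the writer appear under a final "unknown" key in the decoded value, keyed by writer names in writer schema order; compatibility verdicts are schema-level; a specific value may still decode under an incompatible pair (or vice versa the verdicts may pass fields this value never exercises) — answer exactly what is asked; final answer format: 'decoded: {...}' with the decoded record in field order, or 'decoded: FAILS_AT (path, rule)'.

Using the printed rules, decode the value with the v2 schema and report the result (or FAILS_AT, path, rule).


each type pair in Device: writer, then reader
decode (reader v2):
  channel := "MID"
  scores := {"b": "alpha"}
  audit.quantity := 3
  audit.factor := 3.75
  audit.archived := true
  audit.active := true (no value, default fills)
  read fails at audit.nickname under R1 (no fill)
  => FAILS_AT (audit.nickname, R1)
ruling out the remaining Device differences:
  field archived in record Address: required changed to optional -> affects the rule determinations only; this particular Device value decodes identically
  removed field retries from record Address (its key "retries" joins the reserved list) -> inert under this dialect — no rule fires on Device and the result does not move
  field payload in record Device: type bytes changed to string (its default is dropped) -> affects the rule determinations only; this particular Device value decodes identically
  field quantity in record Address: optional changed to required -> inert under this dialect — no rule fires on Device and the result does not move
  added field active to record Address: required bool, tag 5, default true (in v2 it sits last) -> inert under this dialect — no rule fires on Device and the result does not move

decoded: FAILS_AT (audit.nickname, R1)


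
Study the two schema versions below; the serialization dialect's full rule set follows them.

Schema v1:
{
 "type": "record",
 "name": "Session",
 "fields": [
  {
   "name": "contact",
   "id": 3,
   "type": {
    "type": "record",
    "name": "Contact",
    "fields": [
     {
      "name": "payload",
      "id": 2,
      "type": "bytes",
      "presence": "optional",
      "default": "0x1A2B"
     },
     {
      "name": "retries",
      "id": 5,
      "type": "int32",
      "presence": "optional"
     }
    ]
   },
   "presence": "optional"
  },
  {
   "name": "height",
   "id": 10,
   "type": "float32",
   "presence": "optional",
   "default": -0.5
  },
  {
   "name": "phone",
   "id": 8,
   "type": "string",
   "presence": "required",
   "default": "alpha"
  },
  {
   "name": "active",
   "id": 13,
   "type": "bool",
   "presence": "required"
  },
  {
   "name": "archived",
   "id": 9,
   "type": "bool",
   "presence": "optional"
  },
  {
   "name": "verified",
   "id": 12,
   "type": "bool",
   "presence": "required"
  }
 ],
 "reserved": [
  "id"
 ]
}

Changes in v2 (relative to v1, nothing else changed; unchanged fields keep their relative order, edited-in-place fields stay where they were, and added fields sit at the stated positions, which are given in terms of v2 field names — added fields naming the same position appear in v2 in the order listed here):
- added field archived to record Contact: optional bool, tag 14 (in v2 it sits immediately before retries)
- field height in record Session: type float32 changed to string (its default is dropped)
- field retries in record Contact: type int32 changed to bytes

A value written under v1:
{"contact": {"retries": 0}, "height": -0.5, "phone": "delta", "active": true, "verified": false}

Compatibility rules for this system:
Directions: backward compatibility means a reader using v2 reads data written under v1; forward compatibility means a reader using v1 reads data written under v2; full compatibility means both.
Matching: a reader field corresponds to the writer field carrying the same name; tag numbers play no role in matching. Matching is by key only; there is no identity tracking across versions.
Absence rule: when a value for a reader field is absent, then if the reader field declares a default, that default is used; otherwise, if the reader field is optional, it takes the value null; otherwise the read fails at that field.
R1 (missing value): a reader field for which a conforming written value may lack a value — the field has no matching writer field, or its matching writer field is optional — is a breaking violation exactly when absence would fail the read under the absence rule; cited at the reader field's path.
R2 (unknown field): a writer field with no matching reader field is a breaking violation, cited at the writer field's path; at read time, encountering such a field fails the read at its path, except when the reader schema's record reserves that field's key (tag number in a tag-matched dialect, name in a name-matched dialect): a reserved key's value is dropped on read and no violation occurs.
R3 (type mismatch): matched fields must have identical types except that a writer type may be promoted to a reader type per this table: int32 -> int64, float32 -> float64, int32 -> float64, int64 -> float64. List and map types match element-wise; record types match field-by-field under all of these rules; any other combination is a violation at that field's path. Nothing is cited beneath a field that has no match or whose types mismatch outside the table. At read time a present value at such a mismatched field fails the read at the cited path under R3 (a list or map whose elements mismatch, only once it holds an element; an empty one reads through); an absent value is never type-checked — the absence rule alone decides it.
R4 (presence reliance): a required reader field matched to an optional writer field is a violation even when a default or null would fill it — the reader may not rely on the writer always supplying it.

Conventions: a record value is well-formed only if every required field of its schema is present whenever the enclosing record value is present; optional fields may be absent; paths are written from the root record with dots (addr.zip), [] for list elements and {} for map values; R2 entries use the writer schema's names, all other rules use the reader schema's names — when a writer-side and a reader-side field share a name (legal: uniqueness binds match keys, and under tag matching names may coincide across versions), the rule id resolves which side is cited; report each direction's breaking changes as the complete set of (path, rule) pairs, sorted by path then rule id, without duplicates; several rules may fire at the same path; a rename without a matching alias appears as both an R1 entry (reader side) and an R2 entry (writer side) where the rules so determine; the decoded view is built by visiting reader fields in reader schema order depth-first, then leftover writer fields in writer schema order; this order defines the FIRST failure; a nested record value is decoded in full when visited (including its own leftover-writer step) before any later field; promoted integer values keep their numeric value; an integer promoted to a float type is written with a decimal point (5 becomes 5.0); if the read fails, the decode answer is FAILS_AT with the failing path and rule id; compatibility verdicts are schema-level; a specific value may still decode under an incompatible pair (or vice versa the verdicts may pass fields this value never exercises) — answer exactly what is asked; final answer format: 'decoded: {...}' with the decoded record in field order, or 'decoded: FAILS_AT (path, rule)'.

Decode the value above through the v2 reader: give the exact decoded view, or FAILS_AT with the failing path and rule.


decoded: FAILS_AT (contact.retries, R3)

the writer's type comes first in each Session pair
migrating the Session value to v2:
  contact.payload := 0x1A2B (missing; default applied)
  contact.archived := null (missing; optional => null)
  read fails at contact.retries under R3
  => FAILS_AT (contact.retries, R3)
checking off the Session differences that do not matter here:
  added field archived to record Contact: optional bool, tag 14 (in v2 it sits immediately before retries) -> matters for Session compatibility verdicts, not for this value's decode
  field height in record Session: type float32 changed to string (its default is dropped) -> matters for Session compatibility verdicts, not for this value's decode


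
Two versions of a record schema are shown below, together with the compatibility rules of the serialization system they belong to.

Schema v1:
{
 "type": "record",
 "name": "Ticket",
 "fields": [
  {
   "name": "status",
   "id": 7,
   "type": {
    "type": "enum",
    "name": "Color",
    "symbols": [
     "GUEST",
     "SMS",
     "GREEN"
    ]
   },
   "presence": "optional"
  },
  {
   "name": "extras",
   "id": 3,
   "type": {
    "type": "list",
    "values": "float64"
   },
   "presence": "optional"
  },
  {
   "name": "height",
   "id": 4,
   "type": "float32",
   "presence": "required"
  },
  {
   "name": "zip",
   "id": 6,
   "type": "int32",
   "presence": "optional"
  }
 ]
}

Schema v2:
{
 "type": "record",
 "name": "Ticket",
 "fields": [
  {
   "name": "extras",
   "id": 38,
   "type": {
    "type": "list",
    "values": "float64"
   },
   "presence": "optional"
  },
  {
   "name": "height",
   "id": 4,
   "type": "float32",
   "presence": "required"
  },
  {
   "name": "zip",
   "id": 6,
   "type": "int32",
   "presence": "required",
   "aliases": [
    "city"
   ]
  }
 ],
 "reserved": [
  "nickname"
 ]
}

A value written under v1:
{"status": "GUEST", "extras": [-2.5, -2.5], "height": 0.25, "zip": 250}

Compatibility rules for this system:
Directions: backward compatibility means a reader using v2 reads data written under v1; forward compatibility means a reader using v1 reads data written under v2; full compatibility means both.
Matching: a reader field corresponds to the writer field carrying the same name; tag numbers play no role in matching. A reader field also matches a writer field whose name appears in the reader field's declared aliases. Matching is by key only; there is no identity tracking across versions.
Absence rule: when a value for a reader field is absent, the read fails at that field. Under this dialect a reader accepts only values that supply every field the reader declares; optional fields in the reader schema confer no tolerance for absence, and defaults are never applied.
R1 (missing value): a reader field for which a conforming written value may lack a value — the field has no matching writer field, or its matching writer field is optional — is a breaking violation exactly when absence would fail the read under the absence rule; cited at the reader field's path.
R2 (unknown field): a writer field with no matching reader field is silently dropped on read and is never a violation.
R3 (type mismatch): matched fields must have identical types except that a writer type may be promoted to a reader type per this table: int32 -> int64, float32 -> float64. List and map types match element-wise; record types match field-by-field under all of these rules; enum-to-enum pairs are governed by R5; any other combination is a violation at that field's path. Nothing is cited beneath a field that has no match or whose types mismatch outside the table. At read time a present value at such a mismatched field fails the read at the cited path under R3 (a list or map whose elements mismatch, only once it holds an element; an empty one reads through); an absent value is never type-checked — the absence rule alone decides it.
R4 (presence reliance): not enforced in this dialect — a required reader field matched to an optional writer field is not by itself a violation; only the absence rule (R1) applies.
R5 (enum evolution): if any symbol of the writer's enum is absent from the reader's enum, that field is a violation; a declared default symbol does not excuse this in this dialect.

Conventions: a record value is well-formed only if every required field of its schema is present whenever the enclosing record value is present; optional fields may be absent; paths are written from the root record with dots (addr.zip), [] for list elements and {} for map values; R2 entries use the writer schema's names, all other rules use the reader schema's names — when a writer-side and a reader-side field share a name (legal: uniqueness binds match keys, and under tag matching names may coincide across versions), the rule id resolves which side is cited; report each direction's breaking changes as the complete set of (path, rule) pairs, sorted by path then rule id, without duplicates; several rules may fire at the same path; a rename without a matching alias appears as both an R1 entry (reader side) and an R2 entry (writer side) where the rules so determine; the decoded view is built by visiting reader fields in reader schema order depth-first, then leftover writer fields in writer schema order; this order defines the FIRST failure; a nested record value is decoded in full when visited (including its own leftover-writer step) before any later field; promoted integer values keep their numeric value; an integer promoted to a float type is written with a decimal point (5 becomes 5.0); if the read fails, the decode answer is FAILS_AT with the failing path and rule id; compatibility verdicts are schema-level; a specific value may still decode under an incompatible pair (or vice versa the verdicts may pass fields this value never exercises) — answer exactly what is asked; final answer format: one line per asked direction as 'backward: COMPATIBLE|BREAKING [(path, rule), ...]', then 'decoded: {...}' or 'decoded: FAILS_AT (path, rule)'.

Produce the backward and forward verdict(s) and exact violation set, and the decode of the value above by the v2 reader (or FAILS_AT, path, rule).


backward: BREAKING [(extras, R1), (zip, R1)]; forward: BREAKING [(extras, R1), (status, R1)]; decoded: {"extras": [-2.5, -2.5], "height": 0.25, "zip": 250}

in Ticket below, arrows point writer -> reader
backward analysis of Ticket with v2 as reader and v1 as writer:
  extras: list<float64> -> list<float64>, writer optional; from extras
  height: float32 -> float32, writer required; from height
  zip: int32 -> int32, writer optional; from zip
  writer field status has no reader counterpart
  violation R1 at extras
  violation R1 at zip
  => backward: BREAKING (2)
forward analysis of Ticket with v1 as reader and v2 as writer:
  no writer field matches reader status
  extras: list<float64> -> list<float64>, writer optional; from extras
  height: float32 -> float32, writer required; from height
  zip: int32 -> int32, writer required; from zip
  violation R1 at extras
  violation R1 at status
  => forward: BREAKING (2)
migrating the Ticket value to v2:
  extras := [-2.5, -2.5]
  height := 0.25
  zip := 250
  writer status: unmatched, discarded
  => decoded: {"extras": [-2.5, -2.5], "height": 0.25, "zip": 250}
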